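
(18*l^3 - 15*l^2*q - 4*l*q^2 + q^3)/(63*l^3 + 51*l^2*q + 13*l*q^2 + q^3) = (6*l^2 - 7*l*q + q^2)/(21*l^2 + 10*l*q + q^2)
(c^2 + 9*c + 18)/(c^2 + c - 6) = (c + 6)/(c - 2)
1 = 1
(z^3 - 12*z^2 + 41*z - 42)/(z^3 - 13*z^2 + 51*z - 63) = (z - 2)/(z - 3)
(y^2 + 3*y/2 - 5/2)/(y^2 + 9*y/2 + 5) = (y - 1)/(y + 2)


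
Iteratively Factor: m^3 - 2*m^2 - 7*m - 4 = (m + 1)*(m^2 - 3*m - 4) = (m - 4)*(m + 1)*(m + 1)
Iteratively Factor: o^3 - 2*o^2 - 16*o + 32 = (o - 4)*(o^2 + 2*o - 8) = (o - 4)*(o + 4)*(o - 2)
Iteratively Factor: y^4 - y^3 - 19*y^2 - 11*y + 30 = (y + 2)*(y^3 - 3*y^2 - 13*y + 15) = (y + 2)*(y + 3)*(y^2 - 6*y + 5) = (y - 1)*(y + 2)*(y + 3)*(y - 5)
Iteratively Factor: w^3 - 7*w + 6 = (w + 3)*(w^2 - 3*w + 2) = (w - 1)*(w + 3)*(w - 2)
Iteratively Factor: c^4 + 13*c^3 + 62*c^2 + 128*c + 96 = (c + 4)*(c^3 + 9*c^2 + 26*c + 24) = (c + 4)^2*(c^2 + 5*c + 6) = (c + 3)*(c + 4)^2*(c + 2)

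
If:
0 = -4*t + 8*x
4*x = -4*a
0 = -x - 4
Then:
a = 4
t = -8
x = -4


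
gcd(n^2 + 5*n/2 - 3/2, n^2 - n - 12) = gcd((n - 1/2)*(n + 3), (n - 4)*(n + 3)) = n + 3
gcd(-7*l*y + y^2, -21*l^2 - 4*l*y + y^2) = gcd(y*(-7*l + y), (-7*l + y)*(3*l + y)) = -7*l + y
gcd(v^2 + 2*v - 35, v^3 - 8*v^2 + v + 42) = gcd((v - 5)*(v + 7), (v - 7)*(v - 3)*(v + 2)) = 1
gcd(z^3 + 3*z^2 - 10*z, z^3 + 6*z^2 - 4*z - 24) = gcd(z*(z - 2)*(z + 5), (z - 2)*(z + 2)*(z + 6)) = z - 2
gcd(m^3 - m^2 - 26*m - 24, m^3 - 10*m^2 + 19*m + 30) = m^2 - 5*m - 6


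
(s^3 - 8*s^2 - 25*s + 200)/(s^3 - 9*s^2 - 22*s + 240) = (s - 5)/(s - 6)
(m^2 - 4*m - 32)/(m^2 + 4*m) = (m - 8)/m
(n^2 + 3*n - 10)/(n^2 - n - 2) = (n + 5)/(n + 1)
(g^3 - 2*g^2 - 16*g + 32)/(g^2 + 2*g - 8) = g - 4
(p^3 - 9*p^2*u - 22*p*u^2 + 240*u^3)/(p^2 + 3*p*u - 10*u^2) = (p^2 - 14*p*u + 48*u^2)/(p - 2*u)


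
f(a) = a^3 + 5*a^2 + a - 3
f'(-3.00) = -2.00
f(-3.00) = 12.00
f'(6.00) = 169.00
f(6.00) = 399.00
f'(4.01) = 89.34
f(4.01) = 145.89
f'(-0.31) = -1.81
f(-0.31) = -2.86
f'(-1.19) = -6.65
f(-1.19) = 1.21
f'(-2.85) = -3.13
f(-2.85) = 11.61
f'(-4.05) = 9.71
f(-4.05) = 8.53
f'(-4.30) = 13.47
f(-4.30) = 5.64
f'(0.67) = 9.05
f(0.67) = 0.22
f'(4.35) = 101.27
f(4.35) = 178.28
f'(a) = 3*a^2 + 10*a + 1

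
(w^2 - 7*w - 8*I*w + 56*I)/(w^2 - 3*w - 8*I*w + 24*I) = (w - 7)/(w - 3)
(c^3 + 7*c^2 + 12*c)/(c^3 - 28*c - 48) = c*(c + 3)/(c^2 - 4*c - 12)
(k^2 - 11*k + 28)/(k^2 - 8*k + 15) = (k^2 - 11*k + 28)/(k^2 - 8*k + 15)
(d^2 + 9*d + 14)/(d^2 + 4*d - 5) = (d^2 + 9*d + 14)/(d^2 + 4*d - 5)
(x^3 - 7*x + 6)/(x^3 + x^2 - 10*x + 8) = (x + 3)/(x + 4)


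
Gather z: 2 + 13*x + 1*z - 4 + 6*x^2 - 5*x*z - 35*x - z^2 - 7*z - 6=6*x^2 - 22*x - z^2 + z*(-5*x - 6) - 8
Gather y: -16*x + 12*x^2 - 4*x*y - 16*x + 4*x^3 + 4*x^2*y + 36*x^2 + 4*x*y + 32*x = 4*x^3 + 4*x^2*y + 48*x^2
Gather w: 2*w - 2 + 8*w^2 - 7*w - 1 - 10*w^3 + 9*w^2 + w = -10*w^3 + 17*w^2 - 4*w - 3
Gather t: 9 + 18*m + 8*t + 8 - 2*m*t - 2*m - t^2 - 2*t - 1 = 16*m - t^2 + t*(6 - 2*m) + 16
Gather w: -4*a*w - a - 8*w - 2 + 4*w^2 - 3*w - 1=-a + 4*w^2 + w*(-4*a - 11) - 3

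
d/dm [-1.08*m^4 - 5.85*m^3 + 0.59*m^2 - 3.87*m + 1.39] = -4.32*m^3 - 17.55*m^2 + 1.18*m - 3.87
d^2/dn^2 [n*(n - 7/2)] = 2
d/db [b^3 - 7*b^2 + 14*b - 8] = 3*b^2 - 14*b + 14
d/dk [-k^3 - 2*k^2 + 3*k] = -3*k^2 - 4*k + 3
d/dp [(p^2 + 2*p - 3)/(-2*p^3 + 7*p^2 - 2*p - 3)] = 2*(p^2 + 6*p - 6)/(4*p^4 - 20*p^3 + 13*p^2 + 30*p + 9)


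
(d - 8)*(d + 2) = d^2 - 6*d - 16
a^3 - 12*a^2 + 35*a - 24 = (a - 8)*(a - 3)*(a - 1)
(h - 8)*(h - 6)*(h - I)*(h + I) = h^4 - 14*h^3 + 49*h^2 - 14*h + 48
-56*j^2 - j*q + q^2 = (-8*j + q)*(7*j + q)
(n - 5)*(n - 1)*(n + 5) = n^3 - n^2 - 25*n + 25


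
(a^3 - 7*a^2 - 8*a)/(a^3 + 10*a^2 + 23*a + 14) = a*(a - 8)/(a^2 + 9*a + 14)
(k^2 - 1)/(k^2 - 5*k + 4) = (k + 1)/(k - 4)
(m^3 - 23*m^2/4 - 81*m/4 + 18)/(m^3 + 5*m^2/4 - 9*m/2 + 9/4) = (m - 8)/(m - 1)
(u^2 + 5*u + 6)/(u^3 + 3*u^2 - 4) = (u + 3)/(u^2 + u - 2)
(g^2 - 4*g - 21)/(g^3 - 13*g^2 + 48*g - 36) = (g^2 - 4*g - 21)/(g^3 - 13*g^2 + 48*g - 36)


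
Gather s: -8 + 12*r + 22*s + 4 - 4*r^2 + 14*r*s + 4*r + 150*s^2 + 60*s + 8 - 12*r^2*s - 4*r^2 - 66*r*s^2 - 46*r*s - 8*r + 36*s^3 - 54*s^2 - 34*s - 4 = -8*r^2 + 8*r + 36*s^3 + s^2*(96 - 66*r) + s*(-12*r^2 - 32*r + 48)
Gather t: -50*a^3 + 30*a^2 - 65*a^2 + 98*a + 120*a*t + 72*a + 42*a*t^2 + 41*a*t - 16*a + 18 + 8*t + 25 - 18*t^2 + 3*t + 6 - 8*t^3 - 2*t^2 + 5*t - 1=-50*a^3 - 35*a^2 + 154*a - 8*t^3 + t^2*(42*a - 20) + t*(161*a + 16) + 48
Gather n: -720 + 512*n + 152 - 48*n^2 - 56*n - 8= -48*n^2 + 456*n - 576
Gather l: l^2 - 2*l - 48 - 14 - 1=l^2 - 2*l - 63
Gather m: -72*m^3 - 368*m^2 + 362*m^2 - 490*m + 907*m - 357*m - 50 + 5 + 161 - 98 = -72*m^3 - 6*m^2 + 60*m + 18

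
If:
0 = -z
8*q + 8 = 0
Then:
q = -1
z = 0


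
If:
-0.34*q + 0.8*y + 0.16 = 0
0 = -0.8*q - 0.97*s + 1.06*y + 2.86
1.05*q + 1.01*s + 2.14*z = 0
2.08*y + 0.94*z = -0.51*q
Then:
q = 1.49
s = 2.19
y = 0.43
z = -1.77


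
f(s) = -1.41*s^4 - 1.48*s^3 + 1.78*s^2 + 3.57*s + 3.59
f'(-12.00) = 9067.41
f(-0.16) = 3.07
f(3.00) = -123.85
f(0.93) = 6.20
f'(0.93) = -1.50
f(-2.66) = -36.05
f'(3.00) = -177.99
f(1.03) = 5.95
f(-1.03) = 1.83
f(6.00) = -2057.95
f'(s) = -5.64*s^3 - 4.44*s^2 + 3.56*s + 3.57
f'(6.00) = -1353.15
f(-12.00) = -26463.25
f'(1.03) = -3.64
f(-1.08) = 1.76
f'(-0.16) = 2.91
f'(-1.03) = 1.36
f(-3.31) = -104.30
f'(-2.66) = 68.84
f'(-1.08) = 1.65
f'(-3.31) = 147.67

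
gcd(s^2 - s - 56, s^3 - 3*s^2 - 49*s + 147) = s + 7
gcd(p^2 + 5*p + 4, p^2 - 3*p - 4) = p + 1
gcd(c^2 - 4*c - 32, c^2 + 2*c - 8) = c + 4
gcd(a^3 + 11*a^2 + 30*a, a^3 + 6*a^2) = a^2 + 6*a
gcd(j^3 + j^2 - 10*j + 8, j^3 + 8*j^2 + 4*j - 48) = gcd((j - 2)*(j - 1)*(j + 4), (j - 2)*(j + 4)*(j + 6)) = j^2 + 2*j - 8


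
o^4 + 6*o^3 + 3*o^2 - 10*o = o*(o - 1)*(o + 2)*(o + 5)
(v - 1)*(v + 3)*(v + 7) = v^3 + 9*v^2 + 11*v - 21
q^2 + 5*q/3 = q*(q + 5/3)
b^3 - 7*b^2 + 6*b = b*(b - 6)*(b - 1)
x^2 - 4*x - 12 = (x - 6)*(x + 2)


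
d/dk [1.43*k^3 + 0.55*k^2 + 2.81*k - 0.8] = 4.29*k^2 + 1.1*k + 2.81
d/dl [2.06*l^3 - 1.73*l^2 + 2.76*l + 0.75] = 6.18*l^2 - 3.46*l + 2.76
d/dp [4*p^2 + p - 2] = 8*p + 1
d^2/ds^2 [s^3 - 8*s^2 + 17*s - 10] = 6*s - 16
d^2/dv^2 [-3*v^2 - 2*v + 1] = -6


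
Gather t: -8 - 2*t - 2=-2*t - 10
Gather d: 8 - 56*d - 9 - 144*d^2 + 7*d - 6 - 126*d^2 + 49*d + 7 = -270*d^2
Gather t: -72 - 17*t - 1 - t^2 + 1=-t^2 - 17*t - 72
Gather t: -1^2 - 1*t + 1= -t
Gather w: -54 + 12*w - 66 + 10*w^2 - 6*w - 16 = 10*w^2 + 6*w - 136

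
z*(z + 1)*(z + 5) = z^3 + 6*z^2 + 5*z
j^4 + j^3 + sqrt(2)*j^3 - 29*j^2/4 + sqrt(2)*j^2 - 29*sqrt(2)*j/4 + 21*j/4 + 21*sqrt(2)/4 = (j - 3/2)*(j - 1)*(j + 7/2)*(j + sqrt(2))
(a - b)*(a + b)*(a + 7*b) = a^3 + 7*a^2*b - a*b^2 - 7*b^3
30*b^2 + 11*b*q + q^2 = (5*b + q)*(6*b + q)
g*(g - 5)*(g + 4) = g^3 - g^2 - 20*g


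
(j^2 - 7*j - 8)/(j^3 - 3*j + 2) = (j^2 - 7*j - 8)/(j^3 - 3*j + 2)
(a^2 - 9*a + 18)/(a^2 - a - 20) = (-a^2 + 9*a - 18)/(-a^2 + a + 20)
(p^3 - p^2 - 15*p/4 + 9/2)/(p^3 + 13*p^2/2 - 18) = (p - 3/2)/(p + 6)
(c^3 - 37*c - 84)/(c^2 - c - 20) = (c^2 - 4*c - 21)/(c - 5)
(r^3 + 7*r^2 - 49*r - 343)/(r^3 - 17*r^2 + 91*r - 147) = (r^2 + 14*r + 49)/(r^2 - 10*r + 21)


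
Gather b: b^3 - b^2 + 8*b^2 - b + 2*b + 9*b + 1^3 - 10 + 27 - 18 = b^3 + 7*b^2 + 10*b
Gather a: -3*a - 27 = -3*a - 27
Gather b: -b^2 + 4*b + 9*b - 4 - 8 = -b^2 + 13*b - 12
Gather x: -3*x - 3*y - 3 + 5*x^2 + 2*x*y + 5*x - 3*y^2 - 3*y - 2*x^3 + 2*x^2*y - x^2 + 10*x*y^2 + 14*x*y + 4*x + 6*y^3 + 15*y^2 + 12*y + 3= -2*x^3 + x^2*(2*y + 4) + x*(10*y^2 + 16*y + 6) + 6*y^3 + 12*y^2 + 6*y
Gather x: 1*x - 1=x - 1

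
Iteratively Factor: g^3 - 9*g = (g + 3)*(g^2 - 3*g) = g*(g + 3)*(g - 3)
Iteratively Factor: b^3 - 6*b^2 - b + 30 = (b - 3)*(b^2 - 3*b - 10) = (b - 3)*(b + 2)*(b - 5)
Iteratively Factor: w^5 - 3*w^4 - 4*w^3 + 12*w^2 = (w + 2)*(w^4 - 5*w^3 + 6*w^2) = (w - 2)*(w + 2)*(w^3 - 3*w^2) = (w - 3)*(w - 2)*(w + 2)*(w^2) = w*(w - 3)*(w - 2)*(w + 2)*(w)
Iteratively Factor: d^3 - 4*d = (d)*(d^2 - 4) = d*(d - 2)*(d + 2)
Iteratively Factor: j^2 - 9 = (j + 3)*(j - 3)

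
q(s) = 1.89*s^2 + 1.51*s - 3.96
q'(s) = 3.78*s + 1.51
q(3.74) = 28.12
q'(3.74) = 15.65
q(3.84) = 29.71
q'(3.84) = 16.03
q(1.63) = 3.52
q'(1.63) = 7.67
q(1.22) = 0.70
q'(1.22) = 6.12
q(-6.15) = 58.24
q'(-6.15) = -21.74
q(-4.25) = 23.76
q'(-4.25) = -14.56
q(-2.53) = 4.32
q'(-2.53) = -8.05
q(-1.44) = -2.22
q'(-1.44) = -3.93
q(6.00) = 73.14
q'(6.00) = 24.19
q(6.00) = 73.14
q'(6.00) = 24.19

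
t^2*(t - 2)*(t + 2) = t^4 - 4*t^2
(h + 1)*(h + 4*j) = h^2 + 4*h*j + h + 4*j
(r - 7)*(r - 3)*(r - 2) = r^3 - 12*r^2 + 41*r - 42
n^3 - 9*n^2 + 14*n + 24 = (n - 6)*(n - 4)*(n + 1)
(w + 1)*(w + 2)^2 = w^3 + 5*w^2 + 8*w + 4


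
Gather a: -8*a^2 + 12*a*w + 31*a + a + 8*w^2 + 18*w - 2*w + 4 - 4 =-8*a^2 + a*(12*w + 32) + 8*w^2 + 16*w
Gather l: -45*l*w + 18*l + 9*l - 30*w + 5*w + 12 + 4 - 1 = l*(27 - 45*w) - 25*w + 15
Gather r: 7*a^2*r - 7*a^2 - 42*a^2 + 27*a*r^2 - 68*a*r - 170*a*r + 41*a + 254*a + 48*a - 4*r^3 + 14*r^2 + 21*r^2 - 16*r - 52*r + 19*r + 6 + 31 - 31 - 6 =-49*a^2 + 343*a - 4*r^3 + r^2*(27*a + 35) + r*(7*a^2 - 238*a - 49)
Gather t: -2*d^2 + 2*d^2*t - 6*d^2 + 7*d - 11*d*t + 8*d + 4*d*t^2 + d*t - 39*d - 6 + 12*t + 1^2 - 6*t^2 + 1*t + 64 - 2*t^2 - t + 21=-8*d^2 - 24*d + t^2*(4*d - 8) + t*(2*d^2 - 10*d + 12) + 80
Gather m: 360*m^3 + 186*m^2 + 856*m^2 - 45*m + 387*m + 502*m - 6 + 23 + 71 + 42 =360*m^3 + 1042*m^2 + 844*m + 130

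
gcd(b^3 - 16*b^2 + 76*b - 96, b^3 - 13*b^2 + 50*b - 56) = b - 2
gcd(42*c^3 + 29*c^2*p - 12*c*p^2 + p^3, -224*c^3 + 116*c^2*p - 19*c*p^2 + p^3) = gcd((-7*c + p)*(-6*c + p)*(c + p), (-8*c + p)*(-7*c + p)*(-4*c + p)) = -7*c + p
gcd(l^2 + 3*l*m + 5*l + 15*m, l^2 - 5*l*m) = 1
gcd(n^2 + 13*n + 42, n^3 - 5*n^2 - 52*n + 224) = n + 7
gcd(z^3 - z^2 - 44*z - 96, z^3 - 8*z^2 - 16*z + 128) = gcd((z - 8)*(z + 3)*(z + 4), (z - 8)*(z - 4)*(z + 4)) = z^2 - 4*z - 32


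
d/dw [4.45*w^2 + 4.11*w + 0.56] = 8.9*w + 4.11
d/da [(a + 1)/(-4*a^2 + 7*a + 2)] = (-4*a^2 + 7*a + (a + 1)*(8*a - 7) + 2)/(-4*a^2 + 7*a + 2)^2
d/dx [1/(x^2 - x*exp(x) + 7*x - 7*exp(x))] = (x*exp(x) - 2*x + 8*exp(x) - 7)/(x^2 - x*exp(x) + 7*x - 7*exp(x))^2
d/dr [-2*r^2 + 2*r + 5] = 2 - 4*r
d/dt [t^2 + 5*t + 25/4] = 2*t + 5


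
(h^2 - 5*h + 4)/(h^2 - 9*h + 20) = (h - 1)/(h - 5)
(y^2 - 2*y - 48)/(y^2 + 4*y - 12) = (y - 8)/(y - 2)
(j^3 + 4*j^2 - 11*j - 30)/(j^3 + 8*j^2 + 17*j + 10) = (j - 3)/(j + 1)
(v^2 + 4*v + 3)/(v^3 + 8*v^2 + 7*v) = (v + 3)/(v*(v + 7))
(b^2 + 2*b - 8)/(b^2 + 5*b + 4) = (b - 2)/(b + 1)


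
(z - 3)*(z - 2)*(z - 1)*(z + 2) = z^4 - 4*z^3 - z^2 + 16*z - 12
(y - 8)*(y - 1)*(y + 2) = y^3 - 7*y^2 - 10*y + 16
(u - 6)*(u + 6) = u^2 - 36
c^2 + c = c*(c + 1)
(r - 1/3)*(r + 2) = r^2 + 5*r/3 - 2/3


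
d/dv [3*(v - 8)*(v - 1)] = 6*v - 27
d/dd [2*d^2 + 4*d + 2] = 4*d + 4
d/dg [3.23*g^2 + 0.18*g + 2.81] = 6.46*g + 0.18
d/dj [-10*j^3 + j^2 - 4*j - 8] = -30*j^2 + 2*j - 4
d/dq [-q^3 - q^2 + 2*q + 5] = -3*q^2 - 2*q + 2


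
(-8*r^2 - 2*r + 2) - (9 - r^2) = -7*r^2 - 2*r - 7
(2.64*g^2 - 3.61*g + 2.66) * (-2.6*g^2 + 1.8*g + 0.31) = -6.864*g^4 + 14.138*g^3 - 12.5956*g^2 + 3.6689*g + 0.8246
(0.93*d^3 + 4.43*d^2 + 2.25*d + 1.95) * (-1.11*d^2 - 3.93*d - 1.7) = -1.0323*d^5 - 8.5722*d^4 - 21.4884*d^3 - 18.538*d^2 - 11.4885*d - 3.315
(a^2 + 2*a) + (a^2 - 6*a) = 2*a^2 - 4*a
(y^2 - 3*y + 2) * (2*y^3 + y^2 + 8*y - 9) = 2*y^5 - 5*y^4 + 9*y^3 - 31*y^2 + 43*y - 18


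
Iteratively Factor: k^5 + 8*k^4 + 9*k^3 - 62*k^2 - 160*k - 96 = (k + 4)*(k^4 + 4*k^3 - 7*k^2 - 34*k - 24) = (k - 3)*(k + 4)*(k^3 + 7*k^2 + 14*k + 8) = (k - 3)*(k + 2)*(k + 4)*(k^2 + 5*k + 4) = (k - 3)*(k + 2)*(k + 4)^2*(k + 1)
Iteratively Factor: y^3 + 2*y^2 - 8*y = (y + 4)*(y^2 - 2*y) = y*(y + 4)*(y - 2)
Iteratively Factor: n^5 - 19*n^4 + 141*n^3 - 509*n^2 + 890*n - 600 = (n - 2)*(n^4 - 17*n^3 + 107*n^2 - 295*n + 300) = (n - 5)*(n - 2)*(n^3 - 12*n^2 + 47*n - 60) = (n - 5)*(n - 4)*(n - 2)*(n^2 - 8*n + 15) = (n - 5)*(n - 4)*(n - 3)*(n - 2)*(n - 5)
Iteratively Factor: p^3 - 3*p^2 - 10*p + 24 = (p + 3)*(p^2 - 6*p + 8) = (p - 2)*(p + 3)*(p - 4)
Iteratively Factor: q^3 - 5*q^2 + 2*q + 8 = (q - 4)*(q^2 - q - 2) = (q - 4)*(q + 1)*(q - 2)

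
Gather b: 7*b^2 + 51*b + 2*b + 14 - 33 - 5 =7*b^2 + 53*b - 24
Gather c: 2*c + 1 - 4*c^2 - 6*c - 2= -4*c^2 - 4*c - 1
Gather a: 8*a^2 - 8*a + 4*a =8*a^2 - 4*a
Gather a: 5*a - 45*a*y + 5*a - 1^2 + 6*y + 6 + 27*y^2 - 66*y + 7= a*(10 - 45*y) + 27*y^2 - 60*y + 12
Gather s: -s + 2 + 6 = 8 - s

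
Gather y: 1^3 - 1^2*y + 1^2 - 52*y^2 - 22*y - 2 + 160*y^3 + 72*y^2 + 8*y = 160*y^3 + 20*y^2 - 15*y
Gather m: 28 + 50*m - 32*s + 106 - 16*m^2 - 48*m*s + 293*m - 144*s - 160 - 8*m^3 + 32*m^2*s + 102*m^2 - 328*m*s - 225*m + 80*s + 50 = -8*m^3 + m^2*(32*s + 86) + m*(118 - 376*s) - 96*s + 24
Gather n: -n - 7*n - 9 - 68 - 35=-8*n - 112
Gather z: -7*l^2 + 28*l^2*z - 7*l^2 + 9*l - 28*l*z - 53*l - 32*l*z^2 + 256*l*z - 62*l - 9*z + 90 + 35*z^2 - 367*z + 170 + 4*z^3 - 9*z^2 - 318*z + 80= -14*l^2 - 106*l + 4*z^3 + z^2*(26 - 32*l) + z*(28*l^2 + 228*l - 694) + 340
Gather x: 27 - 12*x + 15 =42 - 12*x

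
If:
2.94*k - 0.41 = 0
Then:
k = 0.14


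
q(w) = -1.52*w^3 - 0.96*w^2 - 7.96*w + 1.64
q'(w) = -4.56*w^2 - 1.92*w - 7.96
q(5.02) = -254.80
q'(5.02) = -132.51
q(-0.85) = 8.65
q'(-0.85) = -9.62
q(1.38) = -15.17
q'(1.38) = -19.29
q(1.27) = -13.13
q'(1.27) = -17.75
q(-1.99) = 25.66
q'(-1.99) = -22.20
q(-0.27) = 3.75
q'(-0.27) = -7.77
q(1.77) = -23.89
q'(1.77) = -25.64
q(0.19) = 0.08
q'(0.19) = -8.49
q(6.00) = -409.00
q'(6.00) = -183.64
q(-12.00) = 2585.48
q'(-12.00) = -641.56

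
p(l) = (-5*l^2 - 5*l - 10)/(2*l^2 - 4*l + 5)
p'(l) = (4 - 4*l)*(-5*l^2 - 5*l - 10)/(2*l^2 - 4*l + 5)^2 + (-10*l - 5)/(2*l^2 - 4*l + 5) = 5*(6*l^2 - 2*l - 13)/(4*l^4 - 16*l^3 + 36*l^2 - 40*l + 25)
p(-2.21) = -0.99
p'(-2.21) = 0.19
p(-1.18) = -0.88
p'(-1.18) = -0.07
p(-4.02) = -1.32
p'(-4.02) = 0.16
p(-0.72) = -1.01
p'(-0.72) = -0.53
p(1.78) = -8.24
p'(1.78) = 0.69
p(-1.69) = -0.91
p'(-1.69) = 0.12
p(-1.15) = -0.89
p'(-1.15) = -0.09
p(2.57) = -7.05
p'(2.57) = 1.71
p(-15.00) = -2.06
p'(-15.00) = 0.03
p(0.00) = -2.00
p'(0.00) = -2.60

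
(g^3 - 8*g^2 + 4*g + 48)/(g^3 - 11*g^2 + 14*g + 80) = (g^2 - 10*g + 24)/(g^2 - 13*g + 40)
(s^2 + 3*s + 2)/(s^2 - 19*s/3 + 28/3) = 3*(s^2 + 3*s + 2)/(3*s^2 - 19*s + 28)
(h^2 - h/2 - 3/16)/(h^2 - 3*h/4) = (h + 1/4)/h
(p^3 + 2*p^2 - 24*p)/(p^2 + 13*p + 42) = p*(p - 4)/(p + 7)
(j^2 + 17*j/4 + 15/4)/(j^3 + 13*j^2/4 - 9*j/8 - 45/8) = 2*(4*j + 5)/(8*j^2 + 2*j - 15)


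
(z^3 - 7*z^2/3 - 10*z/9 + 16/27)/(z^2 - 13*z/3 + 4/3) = (z^2 - 2*z - 16/9)/(z - 4)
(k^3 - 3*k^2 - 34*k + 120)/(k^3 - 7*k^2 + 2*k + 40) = (k + 6)/(k + 2)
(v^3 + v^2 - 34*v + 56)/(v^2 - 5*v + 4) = (v^2 + 5*v - 14)/(v - 1)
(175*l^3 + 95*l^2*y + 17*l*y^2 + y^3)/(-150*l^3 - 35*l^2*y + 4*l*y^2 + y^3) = (7*l + y)/(-6*l + y)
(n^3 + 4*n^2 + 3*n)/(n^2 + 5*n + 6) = n*(n + 1)/(n + 2)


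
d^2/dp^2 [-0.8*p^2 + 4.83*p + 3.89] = -1.60000000000000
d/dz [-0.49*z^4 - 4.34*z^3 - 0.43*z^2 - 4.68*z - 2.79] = -1.96*z^3 - 13.02*z^2 - 0.86*z - 4.68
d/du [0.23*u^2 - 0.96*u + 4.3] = 0.46*u - 0.96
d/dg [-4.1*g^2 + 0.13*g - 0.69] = 0.13 - 8.2*g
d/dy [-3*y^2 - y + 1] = -6*y - 1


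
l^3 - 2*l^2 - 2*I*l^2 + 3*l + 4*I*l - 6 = (l - 2)*(l - 3*I)*(l + I)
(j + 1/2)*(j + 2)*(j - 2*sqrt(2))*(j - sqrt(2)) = j^4 - 3*sqrt(2)*j^3 + 5*j^3/2 - 15*sqrt(2)*j^2/2 + 5*j^2 - 3*sqrt(2)*j + 10*j + 4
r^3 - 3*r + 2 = (r - 1)^2*(r + 2)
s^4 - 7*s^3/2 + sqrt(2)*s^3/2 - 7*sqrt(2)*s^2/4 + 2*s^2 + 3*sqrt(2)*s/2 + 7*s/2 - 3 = (s - 2)*(s - 3/2)*(s - sqrt(2)/2)*(s + sqrt(2))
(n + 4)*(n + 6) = n^2 + 10*n + 24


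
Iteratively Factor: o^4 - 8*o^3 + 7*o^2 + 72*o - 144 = (o - 4)*(o^3 - 4*o^2 - 9*o + 36) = (o - 4)*(o + 3)*(o^2 - 7*o + 12) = (o - 4)*(o - 3)*(o + 3)*(o - 4)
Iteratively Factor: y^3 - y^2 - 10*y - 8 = (y - 4)*(y^2 + 3*y + 2) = (y - 4)*(y + 1)*(y + 2)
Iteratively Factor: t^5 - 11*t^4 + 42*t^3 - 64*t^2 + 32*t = (t)*(t^4 - 11*t^3 + 42*t^2 - 64*t + 32) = t*(t - 4)*(t^3 - 7*t^2 + 14*t - 8) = t*(t - 4)*(t - 1)*(t^2 - 6*t + 8) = t*(t - 4)*(t - 2)*(t - 1)*(t - 4)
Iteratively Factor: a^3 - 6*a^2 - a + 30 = (a - 3)*(a^2 - 3*a - 10) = (a - 5)*(a - 3)*(a + 2)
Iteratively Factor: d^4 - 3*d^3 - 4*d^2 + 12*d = (d - 2)*(d^3 - d^2 - 6*d) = (d - 3)*(d - 2)*(d^2 + 2*d) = (d - 3)*(d - 2)*(d + 2)*(d)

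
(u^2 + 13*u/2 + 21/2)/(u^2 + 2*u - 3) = (u + 7/2)/(u - 1)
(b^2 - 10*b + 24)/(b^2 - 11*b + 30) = (b - 4)/(b - 5)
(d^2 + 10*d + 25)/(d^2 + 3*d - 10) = (d + 5)/(d - 2)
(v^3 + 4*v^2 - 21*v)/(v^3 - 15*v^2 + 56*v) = (v^2 + 4*v - 21)/(v^2 - 15*v + 56)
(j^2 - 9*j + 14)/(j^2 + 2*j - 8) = (j - 7)/(j + 4)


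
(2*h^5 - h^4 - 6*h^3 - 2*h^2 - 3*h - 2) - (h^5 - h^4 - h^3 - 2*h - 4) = h^5 - 5*h^3 - 2*h^2 - h + 2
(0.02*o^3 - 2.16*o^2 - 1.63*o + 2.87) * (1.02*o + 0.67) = 0.0204*o^4 - 2.1898*o^3 - 3.1098*o^2 + 1.8353*o + 1.9229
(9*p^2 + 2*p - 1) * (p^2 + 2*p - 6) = 9*p^4 + 20*p^3 - 51*p^2 - 14*p + 6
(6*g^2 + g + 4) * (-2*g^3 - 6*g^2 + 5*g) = -12*g^5 - 38*g^4 + 16*g^3 - 19*g^2 + 20*g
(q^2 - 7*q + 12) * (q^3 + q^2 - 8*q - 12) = q^5 - 6*q^4 - 3*q^3 + 56*q^2 - 12*q - 144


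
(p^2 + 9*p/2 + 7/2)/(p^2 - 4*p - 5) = (p + 7/2)/(p - 5)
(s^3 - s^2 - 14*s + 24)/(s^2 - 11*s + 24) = (s^2 + 2*s - 8)/(s - 8)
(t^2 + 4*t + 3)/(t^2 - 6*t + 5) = (t^2 + 4*t + 3)/(t^2 - 6*t + 5)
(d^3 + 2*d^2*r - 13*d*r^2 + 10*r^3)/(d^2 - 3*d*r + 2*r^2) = d + 5*r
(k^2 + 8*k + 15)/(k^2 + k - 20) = (k + 3)/(k - 4)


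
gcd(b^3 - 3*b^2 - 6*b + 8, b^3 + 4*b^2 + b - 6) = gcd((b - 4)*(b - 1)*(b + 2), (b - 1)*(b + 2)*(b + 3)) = b^2 + b - 2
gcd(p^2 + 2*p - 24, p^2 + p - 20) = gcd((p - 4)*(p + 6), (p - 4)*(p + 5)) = p - 4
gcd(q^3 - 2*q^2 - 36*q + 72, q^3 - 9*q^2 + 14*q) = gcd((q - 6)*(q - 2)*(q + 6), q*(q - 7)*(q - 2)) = q - 2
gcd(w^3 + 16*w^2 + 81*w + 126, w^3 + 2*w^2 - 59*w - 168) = w^2 + 10*w + 21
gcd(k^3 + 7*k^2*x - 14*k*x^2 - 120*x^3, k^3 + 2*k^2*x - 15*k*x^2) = k + 5*x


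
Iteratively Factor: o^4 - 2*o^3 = (o)*(o^3 - 2*o^2) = o^2*(o^2 - 2*o) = o^2*(o - 2)*(o)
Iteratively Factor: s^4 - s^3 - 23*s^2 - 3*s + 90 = (s - 5)*(s^3 + 4*s^2 - 3*s - 18) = (s - 5)*(s + 3)*(s^2 + s - 6) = (s - 5)*(s - 2)*(s + 3)*(s + 3)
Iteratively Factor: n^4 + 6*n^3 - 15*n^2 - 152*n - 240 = (n + 3)*(n^3 + 3*n^2 - 24*n - 80) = (n + 3)*(n + 4)*(n^2 - n - 20) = (n - 5)*(n + 3)*(n + 4)*(n + 4)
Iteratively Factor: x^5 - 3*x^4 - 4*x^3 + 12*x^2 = (x - 2)*(x^4 - x^3 - 6*x^2) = (x - 3)*(x - 2)*(x^3 + 2*x^2) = x*(x - 3)*(x - 2)*(x^2 + 2*x) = x^2*(x - 3)*(x - 2)*(x + 2)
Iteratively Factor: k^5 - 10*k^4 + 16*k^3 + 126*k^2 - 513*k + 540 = (k - 3)*(k^4 - 7*k^3 - 5*k^2 + 111*k - 180) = (k - 3)^2*(k^3 - 4*k^2 - 17*k + 60) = (k - 3)^3*(k^2 - k - 20) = (k - 5)*(k - 3)^3*(k + 4)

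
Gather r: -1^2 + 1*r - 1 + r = 2*r - 2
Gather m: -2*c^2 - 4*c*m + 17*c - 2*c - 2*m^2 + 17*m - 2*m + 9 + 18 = -2*c^2 + 15*c - 2*m^2 + m*(15 - 4*c) + 27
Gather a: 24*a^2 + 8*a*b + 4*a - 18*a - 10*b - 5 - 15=24*a^2 + a*(8*b - 14) - 10*b - 20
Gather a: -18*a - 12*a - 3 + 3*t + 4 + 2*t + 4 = -30*a + 5*t + 5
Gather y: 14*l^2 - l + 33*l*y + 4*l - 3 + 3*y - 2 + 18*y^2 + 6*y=14*l^2 + 3*l + 18*y^2 + y*(33*l + 9) - 5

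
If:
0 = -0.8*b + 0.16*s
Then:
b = 0.2*s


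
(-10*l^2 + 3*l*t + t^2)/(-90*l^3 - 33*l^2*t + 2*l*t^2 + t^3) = (-2*l + t)/(-18*l^2 - 3*l*t + t^2)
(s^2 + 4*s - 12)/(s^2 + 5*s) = (s^2 + 4*s - 12)/(s*(s + 5))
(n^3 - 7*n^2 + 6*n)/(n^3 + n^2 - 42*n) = (n - 1)/(n + 7)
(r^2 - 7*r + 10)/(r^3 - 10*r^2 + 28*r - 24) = (r - 5)/(r^2 - 8*r + 12)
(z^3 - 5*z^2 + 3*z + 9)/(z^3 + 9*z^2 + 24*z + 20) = (z^3 - 5*z^2 + 3*z + 9)/(z^3 + 9*z^2 + 24*z + 20)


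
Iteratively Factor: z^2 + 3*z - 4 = (z + 4)*(z - 1)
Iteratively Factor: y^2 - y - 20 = (y - 5)*(y + 4)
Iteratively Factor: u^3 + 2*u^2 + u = (u)*(u^2 + 2*u + 1) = u*(u + 1)*(u + 1)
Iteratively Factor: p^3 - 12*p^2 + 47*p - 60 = (p - 5)*(p^2 - 7*p + 12) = (p - 5)*(p - 4)*(p - 3)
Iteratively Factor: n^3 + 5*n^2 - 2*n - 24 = (n + 3)*(n^2 + 2*n - 8) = (n + 3)*(n + 4)*(n - 2)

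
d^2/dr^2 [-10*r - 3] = 0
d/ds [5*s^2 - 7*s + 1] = 10*s - 7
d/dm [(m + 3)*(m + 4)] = 2*m + 7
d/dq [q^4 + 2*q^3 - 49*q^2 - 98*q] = 4*q^3 + 6*q^2 - 98*q - 98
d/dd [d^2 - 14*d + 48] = 2*d - 14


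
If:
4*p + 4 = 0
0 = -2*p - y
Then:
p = -1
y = 2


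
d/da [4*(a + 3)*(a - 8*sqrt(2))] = 8*a - 32*sqrt(2) + 12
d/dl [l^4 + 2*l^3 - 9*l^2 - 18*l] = 4*l^3 + 6*l^2 - 18*l - 18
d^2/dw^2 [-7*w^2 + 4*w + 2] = -14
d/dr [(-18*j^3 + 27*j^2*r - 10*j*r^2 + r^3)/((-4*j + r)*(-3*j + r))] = (22*j^2 - 8*j*r + r^2)/(16*j^2 - 8*j*r + r^2)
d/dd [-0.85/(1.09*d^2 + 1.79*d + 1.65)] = (1.853*d + 1.5215)/(1.09*d^2 + 1.79*d + 1.65)^2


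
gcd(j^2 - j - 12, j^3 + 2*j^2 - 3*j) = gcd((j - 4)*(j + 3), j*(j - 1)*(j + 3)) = j + 3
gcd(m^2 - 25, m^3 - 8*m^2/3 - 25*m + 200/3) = m^2 - 25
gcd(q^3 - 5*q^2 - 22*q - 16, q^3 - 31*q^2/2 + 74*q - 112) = q - 8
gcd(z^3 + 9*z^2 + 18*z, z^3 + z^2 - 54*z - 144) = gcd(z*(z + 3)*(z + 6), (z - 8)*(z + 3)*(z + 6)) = z^2 + 9*z + 18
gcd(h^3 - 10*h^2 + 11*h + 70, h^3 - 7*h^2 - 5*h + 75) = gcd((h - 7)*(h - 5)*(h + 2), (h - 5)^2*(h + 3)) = h - 5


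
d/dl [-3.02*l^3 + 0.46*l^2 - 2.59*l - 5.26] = -9.06*l^2 + 0.92*l - 2.59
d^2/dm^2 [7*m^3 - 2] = 42*m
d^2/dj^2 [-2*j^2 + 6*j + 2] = -4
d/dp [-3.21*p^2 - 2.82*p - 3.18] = -6.42*p - 2.82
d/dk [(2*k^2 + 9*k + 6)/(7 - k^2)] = (9*k^2 + 40*k + 63)/(k^4 - 14*k^2 + 49)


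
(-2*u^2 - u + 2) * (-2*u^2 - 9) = 4*u^4 + 2*u^3 + 14*u^2 + 9*u - 18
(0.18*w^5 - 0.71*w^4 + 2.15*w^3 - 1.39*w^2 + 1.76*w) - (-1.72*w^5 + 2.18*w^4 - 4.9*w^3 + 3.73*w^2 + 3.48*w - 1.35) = 1.9*w^5 - 2.89*w^4 + 7.05*w^3 - 5.12*w^2 - 1.72*w + 1.35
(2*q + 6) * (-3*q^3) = -6*q^4 - 18*q^3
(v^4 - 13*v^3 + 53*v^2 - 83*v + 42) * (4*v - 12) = 4*v^5 - 64*v^4 + 368*v^3 - 968*v^2 + 1164*v - 504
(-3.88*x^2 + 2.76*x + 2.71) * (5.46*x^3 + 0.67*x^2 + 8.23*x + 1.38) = -21.1848*x^5 + 12.47*x^4 - 15.2866*x^3 + 19.1761*x^2 + 26.1121*x + 3.7398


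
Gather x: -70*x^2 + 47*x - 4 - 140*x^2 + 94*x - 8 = -210*x^2 + 141*x - 12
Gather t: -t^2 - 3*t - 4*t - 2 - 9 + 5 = -t^2 - 7*t - 6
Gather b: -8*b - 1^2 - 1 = -8*b - 2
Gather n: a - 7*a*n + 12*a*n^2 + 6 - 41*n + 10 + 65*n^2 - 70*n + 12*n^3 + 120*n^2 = a + 12*n^3 + n^2*(12*a + 185) + n*(-7*a - 111) + 16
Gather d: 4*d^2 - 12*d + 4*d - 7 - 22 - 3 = 4*d^2 - 8*d - 32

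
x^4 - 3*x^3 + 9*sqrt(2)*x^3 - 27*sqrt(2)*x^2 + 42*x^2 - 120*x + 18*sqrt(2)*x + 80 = (x - 2)*(x - 1)*(x + 4*sqrt(2))*(x + 5*sqrt(2))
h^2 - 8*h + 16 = (h - 4)^2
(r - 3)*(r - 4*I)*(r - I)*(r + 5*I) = r^4 - 3*r^3 + 21*r^2 - 63*r - 20*I*r + 60*I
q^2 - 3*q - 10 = (q - 5)*(q + 2)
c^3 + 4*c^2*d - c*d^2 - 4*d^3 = (c - d)*(c + d)*(c + 4*d)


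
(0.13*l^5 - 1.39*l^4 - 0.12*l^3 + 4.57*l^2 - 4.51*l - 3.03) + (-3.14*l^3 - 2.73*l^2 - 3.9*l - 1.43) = 0.13*l^5 - 1.39*l^4 - 3.26*l^3 + 1.84*l^2 - 8.41*l - 4.46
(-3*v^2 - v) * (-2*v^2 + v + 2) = 6*v^4 - v^3 - 7*v^2 - 2*v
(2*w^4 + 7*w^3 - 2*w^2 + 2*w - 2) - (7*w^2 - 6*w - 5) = 2*w^4 + 7*w^3 - 9*w^2 + 8*w + 3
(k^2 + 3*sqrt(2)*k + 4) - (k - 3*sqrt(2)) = k^2 - k + 3*sqrt(2)*k + 4 + 3*sqrt(2)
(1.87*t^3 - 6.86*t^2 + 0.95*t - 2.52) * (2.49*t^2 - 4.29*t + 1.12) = 4.6563*t^5 - 25.1037*t^4 + 33.8893*t^3 - 18.0335*t^2 + 11.8748*t - 2.8224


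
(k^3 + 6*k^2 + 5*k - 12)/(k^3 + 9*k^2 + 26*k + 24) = (k - 1)/(k + 2)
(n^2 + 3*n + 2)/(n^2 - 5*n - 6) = (n + 2)/(n - 6)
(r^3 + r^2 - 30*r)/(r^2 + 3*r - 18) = r*(r - 5)/(r - 3)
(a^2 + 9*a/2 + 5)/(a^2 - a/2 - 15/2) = (a + 2)/(a - 3)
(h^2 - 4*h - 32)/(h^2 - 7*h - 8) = (h + 4)/(h + 1)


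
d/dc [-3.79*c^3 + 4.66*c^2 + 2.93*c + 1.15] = -11.37*c^2 + 9.32*c + 2.93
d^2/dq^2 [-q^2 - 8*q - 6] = -2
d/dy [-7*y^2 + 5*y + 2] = 5 - 14*y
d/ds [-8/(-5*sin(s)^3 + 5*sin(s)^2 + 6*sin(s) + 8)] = 8*(-15*sin(s)^2 + 10*sin(s) + 6)*cos(s)/(-5*sin(s)^3 + 5*sin(s)^2 + 6*sin(s) + 8)^2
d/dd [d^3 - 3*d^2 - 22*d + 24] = 3*d^2 - 6*d - 22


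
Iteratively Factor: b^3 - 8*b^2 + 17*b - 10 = (b - 5)*(b^2 - 3*b + 2) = (b - 5)*(b - 1)*(b - 2)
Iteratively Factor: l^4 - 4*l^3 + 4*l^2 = (l - 2)*(l^3 - 2*l^2) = l*(l - 2)*(l^2 - 2*l) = l*(l - 2)^2*(l)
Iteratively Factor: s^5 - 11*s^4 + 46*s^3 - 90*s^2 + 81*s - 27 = (s - 3)*(s^4 - 8*s^3 + 22*s^2 - 24*s + 9) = (s - 3)*(s - 1)*(s^3 - 7*s^2 + 15*s - 9) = (s - 3)^2*(s - 1)*(s^2 - 4*s + 3) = (s - 3)^2*(s - 1)^2*(s - 3)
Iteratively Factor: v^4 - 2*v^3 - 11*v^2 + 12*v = (v + 3)*(v^3 - 5*v^2 + 4*v) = (v - 4)*(v + 3)*(v^2 - v) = (v - 4)*(v - 1)*(v + 3)*(v)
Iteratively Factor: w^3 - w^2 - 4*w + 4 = (w - 2)*(w^2 + w - 2) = (w - 2)*(w - 1)*(w + 2)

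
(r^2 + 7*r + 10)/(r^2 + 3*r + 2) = (r + 5)/(r + 1)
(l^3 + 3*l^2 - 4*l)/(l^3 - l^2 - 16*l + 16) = l/(l - 4)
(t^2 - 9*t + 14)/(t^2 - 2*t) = (t - 7)/t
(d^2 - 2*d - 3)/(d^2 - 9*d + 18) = (d + 1)/(d - 6)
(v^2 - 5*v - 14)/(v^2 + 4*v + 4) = (v - 7)/(v + 2)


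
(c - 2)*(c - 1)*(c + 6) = c^3 + 3*c^2 - 16*c + 12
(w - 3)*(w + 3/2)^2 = w^3 - 27*w/4 - 27/4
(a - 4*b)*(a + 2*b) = a^2 - 2*a*b - 8*b^2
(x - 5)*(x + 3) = x^2 - 2*x - 15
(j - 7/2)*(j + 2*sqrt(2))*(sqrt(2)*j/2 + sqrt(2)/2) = sqrt(2)*j^3/2 - 5*sqrt(2)*j^2/4 + 2*j^2 - 5*j - 7*sqrt(2)*j/4 - 7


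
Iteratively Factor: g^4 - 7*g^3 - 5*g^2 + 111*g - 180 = (g - 5)*(g^3 - 2*g^2 - 15*g + 36) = (g - 5)*(g - 3)*(g^2 + g - 12) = (g - 5)*(g - 3)*(g + 4)*(g - 3)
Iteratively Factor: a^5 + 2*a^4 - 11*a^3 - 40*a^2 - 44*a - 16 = (a + 1)*(a^4 + a^3 - 12*a^2 - 28*a - 16) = (a - 4)*(a + 1)*(a^3 + 5*a^2 + 8*a + 4) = (a - 4)*(a + 1)*(a + 2)*(a^2 + 3*a + 2) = (a - 4)*(a + 1)*(a + 2)^2*(a + 1)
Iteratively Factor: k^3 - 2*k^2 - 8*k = (k - 4)*(k^2 + 2*k) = k*(k - 4)*(k + 2)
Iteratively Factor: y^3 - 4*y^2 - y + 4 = (y + 1)*(y^2 - 5*y + 4) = (y - 4)*(y + 1)*(y - 1)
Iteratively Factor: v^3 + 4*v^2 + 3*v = (v)*(v^2 + 4*v + 3) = v*(v + 1)*(v + 3)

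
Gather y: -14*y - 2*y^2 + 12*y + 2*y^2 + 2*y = 0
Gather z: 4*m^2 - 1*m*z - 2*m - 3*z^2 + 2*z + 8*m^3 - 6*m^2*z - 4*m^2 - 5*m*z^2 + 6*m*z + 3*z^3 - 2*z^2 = 8*m^3 - 2*m + 3*z^3 + z^2*(-5*m - 5) + z*(-6*m^2 + 5*m + 2)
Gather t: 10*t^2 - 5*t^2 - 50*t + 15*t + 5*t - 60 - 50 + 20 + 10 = 5*t^2 - 30*t - 80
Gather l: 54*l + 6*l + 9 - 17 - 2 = 60*l - 10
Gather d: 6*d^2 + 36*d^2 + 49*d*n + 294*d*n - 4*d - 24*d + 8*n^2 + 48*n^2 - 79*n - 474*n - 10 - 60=42*d^2 + d*(343*n - 28) + 56*n^2 - 553*n - 70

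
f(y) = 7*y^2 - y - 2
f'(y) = 14*y - 1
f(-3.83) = 104.51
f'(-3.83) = -54.62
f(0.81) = 1.78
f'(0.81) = 10.34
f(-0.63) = 1.41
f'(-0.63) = -9.82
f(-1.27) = 10.56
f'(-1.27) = -18.78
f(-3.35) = 79.91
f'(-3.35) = -47.90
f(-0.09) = -1.85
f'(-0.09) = -2.26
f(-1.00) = 6.00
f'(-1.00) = -15.00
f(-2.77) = 54.48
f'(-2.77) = -39.78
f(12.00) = 994.00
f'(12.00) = 167.00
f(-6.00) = 256.00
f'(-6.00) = -85.00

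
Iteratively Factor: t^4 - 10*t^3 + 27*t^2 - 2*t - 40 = (t - 4)*(t^3 - 6*t^2 + 3*t + 10) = (t - 4)*(t - 2)*(t^2 - 4*t - 5) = (t - 4)*(t - 2)*(t + 1)*(t - 5)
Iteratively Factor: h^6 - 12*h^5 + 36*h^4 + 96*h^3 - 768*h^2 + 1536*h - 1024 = (h + 4)*(h^5 - 16*h^4 + 100*h^3 - 304*h^2 + 448*h - 256) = (h - 4)*(h + 4)*(h^4 - 12*h^3 + 52*h^2 - 96*h + 64) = (h - 4)^2*(h + 4)*(h^3 - 8*h^2 + 20*h - 16) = (h - 4)^2*(h - 2)*(h + 4)*(h^2 - 6*h + 8) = (h - 4)^3*(h - 2)*(h + 4)*(h - 2)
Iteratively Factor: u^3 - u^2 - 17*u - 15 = (u + 1)*(u^2 - 2*u - 15) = (u - 5)*(u + 1)*(u + 3)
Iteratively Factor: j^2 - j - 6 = (j - 3)*(j + 2)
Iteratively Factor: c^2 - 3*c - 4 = (c - 4)*(c + 1)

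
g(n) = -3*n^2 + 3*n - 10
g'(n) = 3 - 6*n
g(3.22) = -31.45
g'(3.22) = -16.32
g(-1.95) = -27.26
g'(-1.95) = 14.70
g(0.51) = -9.25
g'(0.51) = -0.06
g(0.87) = -9.66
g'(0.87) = -2.22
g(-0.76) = -14.01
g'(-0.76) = 7.56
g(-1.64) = -22.99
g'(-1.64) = 12.84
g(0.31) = -9.36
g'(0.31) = 1.14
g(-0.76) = -14.01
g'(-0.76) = 7.56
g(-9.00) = -280.00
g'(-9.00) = 57.00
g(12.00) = -406.00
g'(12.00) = -69.00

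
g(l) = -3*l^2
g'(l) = -6*l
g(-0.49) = -0.72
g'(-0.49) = 2.94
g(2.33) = -16.29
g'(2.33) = -13.98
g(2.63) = -20.75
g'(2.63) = -15.78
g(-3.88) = -45.16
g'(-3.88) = 23.28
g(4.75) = -67.69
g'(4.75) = -28.50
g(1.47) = -6.48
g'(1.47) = -8.82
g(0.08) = -0.02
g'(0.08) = -0.48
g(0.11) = -0.04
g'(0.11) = -0.66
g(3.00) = -27.00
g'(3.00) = -18.00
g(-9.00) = -243.00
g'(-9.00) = 54.00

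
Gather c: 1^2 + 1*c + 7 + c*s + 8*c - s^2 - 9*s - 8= c*(s + 9) - s^2 - 9*s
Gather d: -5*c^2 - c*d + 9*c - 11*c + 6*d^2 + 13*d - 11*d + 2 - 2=-5*c^2 - 2*c + 6*d^2 + d*(2 - c)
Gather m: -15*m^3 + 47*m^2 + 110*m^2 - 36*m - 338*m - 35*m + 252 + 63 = -15*m^3 + 157*m^2 - 409*m + 315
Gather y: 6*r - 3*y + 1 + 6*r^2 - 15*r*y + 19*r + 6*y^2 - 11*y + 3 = 6*r^2 + 25*r + 6*y^2 + y*(-15*r - 14) + 4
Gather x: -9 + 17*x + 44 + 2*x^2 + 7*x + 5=2*x^2 + 24*x + 40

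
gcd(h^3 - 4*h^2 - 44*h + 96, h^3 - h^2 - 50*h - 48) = h^2 - 2*h - 48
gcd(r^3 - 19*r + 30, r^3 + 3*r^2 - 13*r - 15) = r^2 + 2*r - 15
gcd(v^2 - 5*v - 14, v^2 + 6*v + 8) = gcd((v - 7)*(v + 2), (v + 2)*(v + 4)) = v + 2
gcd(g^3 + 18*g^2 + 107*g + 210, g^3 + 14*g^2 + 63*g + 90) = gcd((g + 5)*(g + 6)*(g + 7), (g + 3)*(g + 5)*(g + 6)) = g^2 + 11*g + 30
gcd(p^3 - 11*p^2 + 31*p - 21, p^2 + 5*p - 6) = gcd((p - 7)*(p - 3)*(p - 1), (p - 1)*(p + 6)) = p - 1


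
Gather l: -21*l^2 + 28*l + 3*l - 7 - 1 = -21*l^2 + 31*l - 8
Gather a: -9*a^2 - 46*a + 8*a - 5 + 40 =-9*a^2 - 38*a + 35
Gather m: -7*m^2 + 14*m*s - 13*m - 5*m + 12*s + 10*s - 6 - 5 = -7*m^2 + m*(14*s - 18) + 22*s - 11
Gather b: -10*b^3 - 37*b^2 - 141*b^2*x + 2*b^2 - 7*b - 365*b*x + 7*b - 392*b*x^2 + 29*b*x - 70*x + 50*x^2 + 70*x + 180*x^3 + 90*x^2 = -10*b^3 + b^2*(-141*x - 35) + b*(-392*x^2 - 336*x) + 180*x^3 + 140*x^2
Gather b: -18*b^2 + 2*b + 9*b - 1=-18*b^2 + 11*b - 1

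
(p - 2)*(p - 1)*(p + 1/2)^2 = p^4 - 2*p^3 - 3*p^2/4 + 5*p/4 + 1/2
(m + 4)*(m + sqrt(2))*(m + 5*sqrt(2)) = m^3 + 4*m^2 + 6*sqrt(2)*m^2 + 10*m + 24*sqrt(2)*m + 40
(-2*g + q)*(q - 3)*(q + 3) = -2*g*q^2 + 18*g + q^3 - 9*q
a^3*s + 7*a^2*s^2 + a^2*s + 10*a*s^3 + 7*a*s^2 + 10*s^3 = (a + 2*s)*(a + 5*s)*(a*s + s)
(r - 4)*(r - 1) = r^2 - 5*r + 4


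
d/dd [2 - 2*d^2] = -4*d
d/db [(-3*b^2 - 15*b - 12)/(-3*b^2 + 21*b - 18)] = 2*(-6*b^2 + 2*b + 29)/(b^4 - 14*b^3 + 61*b^2 - 84*b + 36)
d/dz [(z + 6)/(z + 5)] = -1/(z + 5)^2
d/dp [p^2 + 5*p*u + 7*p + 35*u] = 2*p + 5*u + 7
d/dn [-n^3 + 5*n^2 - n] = -3*n^2 + 10*n - 1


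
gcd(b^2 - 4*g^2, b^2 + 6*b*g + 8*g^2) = b + 2*g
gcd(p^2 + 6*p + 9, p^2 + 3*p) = p + 3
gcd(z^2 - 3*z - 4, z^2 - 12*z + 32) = z - 4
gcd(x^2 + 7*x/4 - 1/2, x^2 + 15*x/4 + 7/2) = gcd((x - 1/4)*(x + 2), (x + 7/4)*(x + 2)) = x + 2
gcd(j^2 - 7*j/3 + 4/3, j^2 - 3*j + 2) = j - 1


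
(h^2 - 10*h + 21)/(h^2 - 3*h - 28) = (h - 3)/(h + 4)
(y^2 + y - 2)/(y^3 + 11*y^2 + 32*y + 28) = (y - 1)/(y^2 + 9*y + 14)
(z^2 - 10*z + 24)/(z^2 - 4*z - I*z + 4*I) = (z - 6)/(z - I)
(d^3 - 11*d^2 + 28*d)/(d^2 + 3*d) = (d^2 - 11*d + 28)/(d + 3)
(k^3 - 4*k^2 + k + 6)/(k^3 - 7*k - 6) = (k - 2)/(k + 2)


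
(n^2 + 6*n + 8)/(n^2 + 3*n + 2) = (n + 4)/(n + 1)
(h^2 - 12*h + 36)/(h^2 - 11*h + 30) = (h - 6)/(h - 5)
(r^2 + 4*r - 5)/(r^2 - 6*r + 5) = (r + 5)/(r - 5)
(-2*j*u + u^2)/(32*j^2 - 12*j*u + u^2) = u*(-2*j + u)/(32*j^2 - 12*j*u + u^2)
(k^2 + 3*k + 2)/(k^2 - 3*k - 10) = (k + 1)/(k - 5)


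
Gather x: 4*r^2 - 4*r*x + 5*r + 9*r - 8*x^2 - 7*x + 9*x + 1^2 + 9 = 4*r^2 + 14*r - 8*x^2 + x*(2 - 4*r) + 10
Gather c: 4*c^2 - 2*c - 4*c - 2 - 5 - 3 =4*c^2 - 6*c - 10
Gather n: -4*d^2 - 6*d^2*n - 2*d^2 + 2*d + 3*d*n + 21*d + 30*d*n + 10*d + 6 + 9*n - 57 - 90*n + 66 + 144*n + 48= -6*d^2 + 33*d + n*(-6*d^2 + 33*d + 63) + 63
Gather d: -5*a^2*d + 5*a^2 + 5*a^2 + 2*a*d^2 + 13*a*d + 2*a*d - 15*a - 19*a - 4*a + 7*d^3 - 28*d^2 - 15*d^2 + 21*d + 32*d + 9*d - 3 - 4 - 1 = 10*a^2 - 38*a + 7*d^3 + d^2*(2*a - 43) + d*(-5*a^2 + 15*a + 62) - 8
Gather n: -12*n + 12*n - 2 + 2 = 0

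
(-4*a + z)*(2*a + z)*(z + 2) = -8*a^2*z - 16*a^2 - 2*a*z^2 - 4*a*z + z^3 + 2*z^2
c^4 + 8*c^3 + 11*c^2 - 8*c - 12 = (c - 1)*(c + 1)*(c + 2)*(c + 6)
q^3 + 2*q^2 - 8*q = q*(q - 2)*(q + 4)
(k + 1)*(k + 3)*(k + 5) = k^3 + 9*k^2 + 23*k + 15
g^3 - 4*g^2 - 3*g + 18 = (g - 3)^2*(g + 2)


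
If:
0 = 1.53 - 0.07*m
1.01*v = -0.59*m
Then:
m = 21.86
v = -12.77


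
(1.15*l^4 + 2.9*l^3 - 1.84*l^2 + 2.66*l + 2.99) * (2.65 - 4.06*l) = -4.669*l^5 - 8.7265*l^4 + 15.1554*l^3 - 15.6756*l^2 - 5.0904*l + 7.9235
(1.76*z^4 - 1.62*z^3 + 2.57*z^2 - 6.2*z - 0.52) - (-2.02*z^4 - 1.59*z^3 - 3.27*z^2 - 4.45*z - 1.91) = 3.78*z^4 - 0.03*z^3 + 5.84*z^2 - 1.75*z + 1.39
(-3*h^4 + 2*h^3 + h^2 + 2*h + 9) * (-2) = 6*h^4 - 4*h^3 - 2*h^2 - 4*h - 18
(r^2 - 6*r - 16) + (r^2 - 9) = 2*r^2 - 6*r - 25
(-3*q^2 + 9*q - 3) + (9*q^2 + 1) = 6*q^2 + 9*q - 2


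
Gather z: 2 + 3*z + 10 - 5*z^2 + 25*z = -5*z^2 + 28*z + 12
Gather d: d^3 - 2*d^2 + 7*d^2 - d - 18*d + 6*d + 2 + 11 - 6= d^3 + 5*d^2 - 13*d + 7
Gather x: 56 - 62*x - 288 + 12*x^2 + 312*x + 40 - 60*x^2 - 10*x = -48*x^2 + 240*x - 192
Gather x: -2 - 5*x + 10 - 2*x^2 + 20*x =-2*x^2 + 15*x + 8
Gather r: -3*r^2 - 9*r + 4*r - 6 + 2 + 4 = -3*r^2 - 5*r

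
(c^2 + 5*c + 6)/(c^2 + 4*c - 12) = (c^2 + 5*c + 6)/(c^2 + 4*c - 12)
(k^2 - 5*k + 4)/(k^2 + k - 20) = (k - 1)/(k + 5)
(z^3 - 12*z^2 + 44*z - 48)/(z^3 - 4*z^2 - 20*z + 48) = (z - 4)/(z + 4)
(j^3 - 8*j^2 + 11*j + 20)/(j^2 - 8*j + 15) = (j^2 - 3*j - 4)/(j - 3)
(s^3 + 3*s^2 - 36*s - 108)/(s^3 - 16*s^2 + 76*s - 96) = (s^2 + 9*s + 18)/(s^2 - 10*s + 16)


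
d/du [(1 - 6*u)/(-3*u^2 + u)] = (-18*u^2 + 6*u - 1)/(u^2*(9*u^2 - 6*u + 1))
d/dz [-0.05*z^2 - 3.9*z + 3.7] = -0.1*z - 3.9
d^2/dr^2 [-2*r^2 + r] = -4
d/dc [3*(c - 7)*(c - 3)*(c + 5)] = 9*c^2 - 30*c - 87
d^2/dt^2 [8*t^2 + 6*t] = 16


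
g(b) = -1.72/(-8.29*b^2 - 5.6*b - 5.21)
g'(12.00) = -0.00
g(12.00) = 0.00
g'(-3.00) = 0.02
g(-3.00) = 0.03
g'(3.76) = -0.01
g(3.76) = 0.01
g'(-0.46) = 0.18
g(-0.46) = 0.39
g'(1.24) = -0.07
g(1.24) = 0.07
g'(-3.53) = 0.01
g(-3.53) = 0.02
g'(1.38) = -0.06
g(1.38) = 0.06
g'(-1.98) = 0.07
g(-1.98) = 0.06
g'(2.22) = -0.02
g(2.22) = 0.03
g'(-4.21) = 0.01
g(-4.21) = 0.01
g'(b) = -1.72*(16.58*b + 5.6)/(-8.29*b^2 - 5.6*b - 5.21)^2 = (-28.5176*b - 9.632)/(8.29*b^2 + 5.6*b + 5.21)^2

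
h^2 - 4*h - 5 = (h - 5)*(h + 1)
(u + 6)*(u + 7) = u^2 + 13*u + 42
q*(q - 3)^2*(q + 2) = q^4 - 4*q^3 - 3*q^2 + 18*q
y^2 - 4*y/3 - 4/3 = (y - 2)*(y + 2/3)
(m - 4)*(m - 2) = m^2 - 6*m + 8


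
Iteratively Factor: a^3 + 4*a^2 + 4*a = (a + 2)*(a^2 + 2*a) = (a + 2)^2*(a)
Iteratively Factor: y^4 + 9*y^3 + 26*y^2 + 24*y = (y)*(y^3 + 9*y^2 + 26*y + 24) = y*(y + 2)*(y^2 + 7*y + 12) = y*(y + 2)*(y + 4)*(y + 3)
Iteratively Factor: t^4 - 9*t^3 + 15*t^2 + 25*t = (t + 1)*(t^3 - 10*t^2 + 25*t) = t*(t + 1)*(t^2 - 10*t + 25) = t*(t - 5)*(t + 1)*(t - 5)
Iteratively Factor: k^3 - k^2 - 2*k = (k - 2)*(k^2 + k) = k*(k - 2)*(k + 1)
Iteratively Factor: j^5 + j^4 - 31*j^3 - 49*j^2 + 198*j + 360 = (j - 5)*(j^4 + 6*j^3 - j^2 - 54*j - 72) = (j - 5)*(j + 4)*(j^3 + 2*j^2 - 9*j - 18) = (j - 5)*(j + 2)*(j + 4)*(j^2 - 9) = (j - 5)*(j + 2)*(j + 3)*(j + 4)*(j - 3)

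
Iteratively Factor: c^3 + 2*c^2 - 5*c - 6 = (c - 2)*(c^2 + 4*c + 3) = (c - 2)*(c + 1)*(c + 3)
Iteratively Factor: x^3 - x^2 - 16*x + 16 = (x - 4)*(x^2 + 3*x - 4) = (x - 4)*(x - 1)*(x + 4)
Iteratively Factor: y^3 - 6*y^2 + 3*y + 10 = (y - 5)*(y^2 - y - 2) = (y - 5)*(y - 2)*(y + 1)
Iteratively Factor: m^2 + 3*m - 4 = (m - 1)*(m + 4)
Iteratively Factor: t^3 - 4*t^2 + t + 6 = (t - 2)*(t^2 - 2*t - 3) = (t - 2)*(t + 1)*(t - 3)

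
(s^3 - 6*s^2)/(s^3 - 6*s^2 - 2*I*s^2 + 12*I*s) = s/(s - 2*I)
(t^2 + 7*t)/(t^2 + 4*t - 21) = t/(t - 3)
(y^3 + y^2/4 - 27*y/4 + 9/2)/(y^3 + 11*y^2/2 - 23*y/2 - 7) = (4*y^2 + 9*y - 9)/(2*(2*y^2 + 15*y + 7))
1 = 1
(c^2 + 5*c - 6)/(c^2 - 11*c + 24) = (c^2 + 5*c - 6)/(c^2 - 11*c + 24)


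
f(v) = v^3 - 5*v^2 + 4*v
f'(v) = 3*v^2 - 10*v + 4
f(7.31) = 152.68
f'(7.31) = 91.21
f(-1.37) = -17.44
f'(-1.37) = 23.33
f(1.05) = -0.15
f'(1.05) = -3.19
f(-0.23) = -1.20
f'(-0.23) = 6.46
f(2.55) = -5.73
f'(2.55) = -1.99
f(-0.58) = -4.20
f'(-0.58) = 10.81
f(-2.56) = -59.79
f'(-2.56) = 49.26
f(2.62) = -5.86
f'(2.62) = -1.61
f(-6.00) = -420.00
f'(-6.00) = 172.00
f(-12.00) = -2496.00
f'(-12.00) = 556.00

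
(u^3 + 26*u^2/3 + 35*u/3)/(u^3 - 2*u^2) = (3*u^2 + 26*u + 35)/(3*u*(u - 2))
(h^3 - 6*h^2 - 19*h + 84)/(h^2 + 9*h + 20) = (h^2 - 10*h + 21)/(h + 5)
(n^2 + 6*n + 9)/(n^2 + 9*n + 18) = (n + 3)/(n + 6)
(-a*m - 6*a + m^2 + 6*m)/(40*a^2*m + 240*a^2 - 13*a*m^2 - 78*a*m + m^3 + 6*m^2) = (-a + m)/(40*a^2 - 13*a*m + m^2)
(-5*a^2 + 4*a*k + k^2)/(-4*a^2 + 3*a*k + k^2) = (5*a + k)/(4*a + k)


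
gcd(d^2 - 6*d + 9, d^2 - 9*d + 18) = d - 3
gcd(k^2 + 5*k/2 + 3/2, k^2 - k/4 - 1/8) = 1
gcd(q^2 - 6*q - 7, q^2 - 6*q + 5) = 1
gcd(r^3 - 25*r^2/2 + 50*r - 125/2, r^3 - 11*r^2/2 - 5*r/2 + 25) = r^2 - 15*r/2 + 25/2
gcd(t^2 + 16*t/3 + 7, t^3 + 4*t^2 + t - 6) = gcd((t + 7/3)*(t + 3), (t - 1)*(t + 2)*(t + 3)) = t + 3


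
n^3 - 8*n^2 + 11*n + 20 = (n - 5)*(n - 4)*(n + 1)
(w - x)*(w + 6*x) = w^2 + 5*w*x - 6*x^2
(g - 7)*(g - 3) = g^2 - 10*g + 21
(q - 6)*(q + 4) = q^2 - 2*q - 24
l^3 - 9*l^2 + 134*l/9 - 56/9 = (l - 7)*(l - 4/3)*(l - 2/3)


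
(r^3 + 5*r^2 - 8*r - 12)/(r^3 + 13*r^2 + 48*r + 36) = (r - 2)/(r + 6)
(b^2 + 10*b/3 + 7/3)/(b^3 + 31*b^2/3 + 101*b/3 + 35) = (b + 1)/(b^2 + 8*b + 15)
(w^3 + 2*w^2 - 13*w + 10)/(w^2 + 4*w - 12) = (w^2 + 4*w - 5)/(w + 6)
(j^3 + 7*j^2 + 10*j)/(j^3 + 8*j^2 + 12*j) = (j + 5)/(j + 6)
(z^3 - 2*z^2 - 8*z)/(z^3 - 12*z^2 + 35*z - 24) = z*(z^2 - 2*z - 8)/(z^3 - 12*z^2 + 35*z - 24)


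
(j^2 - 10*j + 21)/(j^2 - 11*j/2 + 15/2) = 2*(j - 7)/(2*j - 5)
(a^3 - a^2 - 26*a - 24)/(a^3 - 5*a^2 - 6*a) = (a + 4)/a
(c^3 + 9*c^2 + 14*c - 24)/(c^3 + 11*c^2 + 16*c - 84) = (c^2 + 3*c - 4)/(c^2 + 5*c - 14)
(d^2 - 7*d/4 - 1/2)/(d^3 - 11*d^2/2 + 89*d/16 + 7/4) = 4*(d - 2)/(4*d^2 - 23*d + 28)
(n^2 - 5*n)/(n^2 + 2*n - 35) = n/(n + 7)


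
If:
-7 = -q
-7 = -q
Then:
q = 7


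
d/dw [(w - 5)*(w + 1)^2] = 3*(w - 3)*(w + 1)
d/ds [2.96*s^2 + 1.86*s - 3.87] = 5.92*s + 1.86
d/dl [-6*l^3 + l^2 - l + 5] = -18*l^2 + 2*l - 1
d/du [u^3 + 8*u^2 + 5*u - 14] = 3*u^2 + 16*u + 5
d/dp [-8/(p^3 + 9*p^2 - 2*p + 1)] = 8*(3*p^2 + 18*p - 2)/(p^3 + 9*p^2 - 2*p + 1)^2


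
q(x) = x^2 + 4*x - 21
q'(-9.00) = -14.00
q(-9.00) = 24.00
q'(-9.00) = -14.00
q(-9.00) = 24.00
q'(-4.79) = -5.58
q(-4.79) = -17.22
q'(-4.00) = -4.00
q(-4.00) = -21.00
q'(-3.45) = -2.90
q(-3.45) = -22.90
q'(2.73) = 9.46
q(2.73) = -2.63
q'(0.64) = 5.28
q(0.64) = -18.03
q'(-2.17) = -0.34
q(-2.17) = -24.97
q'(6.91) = 17.82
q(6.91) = 54.39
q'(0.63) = 5.26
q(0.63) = -18.08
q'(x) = 2*x + 4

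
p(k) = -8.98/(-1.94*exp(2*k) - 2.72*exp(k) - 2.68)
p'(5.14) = -0.00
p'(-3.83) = -0.07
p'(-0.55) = -1.07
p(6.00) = 0.00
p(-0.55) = 1.83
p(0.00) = 1.22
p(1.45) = 0.18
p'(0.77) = -0.69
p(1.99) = 0.07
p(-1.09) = 2.35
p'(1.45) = -0.30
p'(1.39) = -0.33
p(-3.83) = 3.28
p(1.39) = 0.20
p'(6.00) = 0.00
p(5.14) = 0.00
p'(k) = -8.98*(3.88*exp(2*k) + 2.72*exp(k))/(-1.94*exp(2*k) - 2.72*exp(k) - 2.68)^2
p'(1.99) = -0.13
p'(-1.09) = -0.84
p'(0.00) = -1.10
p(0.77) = 0.51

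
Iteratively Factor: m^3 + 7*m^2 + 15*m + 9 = (m + 3)*(m^2 + 4*m + 3) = (m + 1)*(m + 3)*(m + 3)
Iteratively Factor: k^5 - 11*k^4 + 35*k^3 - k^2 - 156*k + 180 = (k - 3)*(k^4 - 8*k^3 + 11*k^2 + 32*k - 60) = (k - 3)*(k + 2)*(k^3 - 10*k^2 + 31*k - 30) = (k - 3)*(k - 2)*(k + 2)*(k^2 - 8*k + 15) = (k - 3)^2*(k - 2)*(k + 2)*(k - 5)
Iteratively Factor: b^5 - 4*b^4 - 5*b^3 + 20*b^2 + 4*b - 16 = (b - 2)*(b^4 - 2*b^3 - 9*b^2 + 2*b + 8) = (b - 2)*(b - 1)*(b^3 - b^2 - 10*b - 8) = (b - 2)*(b - 1)*(b + 1)*(b^2 - 2*b - 8) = (b - 2)*(b - 1)*(b + 1)*(b + 2)*(b - 4)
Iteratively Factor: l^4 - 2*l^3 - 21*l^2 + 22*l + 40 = (l - 5)*(l^3 + 3*l^2 - 6*l - 8) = (l - 5)*(l - 2)*(l^2 + 5*l + 4) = (l - 5)*(l - 2)*(l + 4)*(l + 1)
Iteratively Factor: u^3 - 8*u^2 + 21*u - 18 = (u - 3)*(u^2 - 5*u + 6) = (u - 3)^2*(u - 2)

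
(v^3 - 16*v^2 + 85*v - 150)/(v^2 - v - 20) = (v^2 - 11*v + 30)/(v + 4)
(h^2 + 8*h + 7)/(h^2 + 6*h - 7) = (h + 1)/(h - 1)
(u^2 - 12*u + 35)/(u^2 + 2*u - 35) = (u - 7)/(u + 7)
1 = 1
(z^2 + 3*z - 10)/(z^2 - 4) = (z + 5)/(z + 2)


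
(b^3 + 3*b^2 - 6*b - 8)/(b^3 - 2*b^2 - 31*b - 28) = (b - 2)/(b - 7)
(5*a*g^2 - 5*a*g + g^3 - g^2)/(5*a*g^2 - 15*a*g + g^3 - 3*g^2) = (g - 1)/(g - 3)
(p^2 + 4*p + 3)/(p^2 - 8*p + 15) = (p^2 + 4*p + 3)/(p^2 - 8*p + 15)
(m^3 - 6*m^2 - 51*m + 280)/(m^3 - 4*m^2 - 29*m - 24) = (m^2 + 2*m - 35)/(m^2 + 4*m + 3)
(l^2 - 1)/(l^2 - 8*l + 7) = (l + 1)/(l - 7)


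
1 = 1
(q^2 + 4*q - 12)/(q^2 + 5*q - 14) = (q + 6)/(q + 7)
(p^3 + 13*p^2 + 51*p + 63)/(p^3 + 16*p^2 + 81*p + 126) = (p + 3)/(p + 6)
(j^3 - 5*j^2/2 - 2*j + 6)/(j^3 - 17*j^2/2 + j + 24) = (j - 2)/(j - 8)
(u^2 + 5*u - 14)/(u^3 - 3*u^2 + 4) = (u + 7)/(u^2 - u - 2)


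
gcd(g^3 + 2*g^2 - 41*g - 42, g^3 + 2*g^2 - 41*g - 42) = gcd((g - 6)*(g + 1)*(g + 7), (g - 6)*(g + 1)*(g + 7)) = g^3 + 2*g^2 - 41*g - 42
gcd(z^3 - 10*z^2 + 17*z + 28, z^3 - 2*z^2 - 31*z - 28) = z^2 - 6*z - 7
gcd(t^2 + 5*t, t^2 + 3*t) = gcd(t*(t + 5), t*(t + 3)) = t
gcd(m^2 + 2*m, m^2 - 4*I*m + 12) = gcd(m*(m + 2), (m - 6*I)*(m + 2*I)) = 1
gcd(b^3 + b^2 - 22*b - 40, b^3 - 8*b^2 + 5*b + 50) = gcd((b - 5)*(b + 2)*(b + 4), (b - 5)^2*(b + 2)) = b^2 - 3*b - 10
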